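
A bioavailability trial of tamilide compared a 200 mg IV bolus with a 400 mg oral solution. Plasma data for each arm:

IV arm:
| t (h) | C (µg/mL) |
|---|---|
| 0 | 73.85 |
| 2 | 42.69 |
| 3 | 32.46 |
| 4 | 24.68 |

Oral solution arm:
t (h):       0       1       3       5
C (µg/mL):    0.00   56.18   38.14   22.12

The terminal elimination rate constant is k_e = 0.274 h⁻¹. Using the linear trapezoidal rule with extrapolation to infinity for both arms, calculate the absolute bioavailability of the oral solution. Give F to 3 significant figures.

Trapezoidal AUC_0→4 (IV):
  [0→2]: (73.85+42.69)/2 × 2 = 116.54
  [2→3]: (42.69+32.46)/2 × 1 = 37.575
  [3→4]: (32.46+24.68)/2 × 1 = 28.57
  Sum = 182.685 µg/mL·h
IV tail: 24.68/0.274 = 90.073; AUC_iv,0→∞ = 182.685 + 90.073 = 272.758 µg/mL·h
Trapezoidal AUC_0→5 (oral solution):
  [0→1]: (0.00+56.18)/2 × 1 = 28.09
  [1→3]: (56.18+38.14)/2 × 2 = 94.32
  [3→5]: (38.14+22.12)/2 × 2 = 60.26
  Sum = 182.67 µg/mL·h
oral solution tail: 22.12/0.274 = 80.730; AUC_ev,0→∞ = 182.67 + 80.730 = 263.4 µg/mL·h
F = (AUC_ev/D_ev)/(AUC_iv/D_iv) = (263.4/400)/(272.758/200) = 0.6585/1.36379 = 0.4828

F = 0.483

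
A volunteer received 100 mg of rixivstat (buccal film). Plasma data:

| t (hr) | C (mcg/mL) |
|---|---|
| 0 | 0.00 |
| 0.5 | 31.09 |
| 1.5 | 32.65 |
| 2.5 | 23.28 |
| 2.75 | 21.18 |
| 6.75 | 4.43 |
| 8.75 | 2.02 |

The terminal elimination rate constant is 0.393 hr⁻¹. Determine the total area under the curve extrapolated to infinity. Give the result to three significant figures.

AUC = 136 mcg/mL·hr

Trapezoidal AUC_0→8.75:
  [0→0.5]: (0.00+31.09)/2 × 0.5 = 7.7725
  [0.5→1.5]: (31.09+32.65)/2 × 1 = 31.87
  [1.5→2.5]: (32.65+23.28)/2 × 1 = 27.965
  [2.5→2.75]: (23.28+21.18)/2 × 0.25 = 5.5575
  [2.75→6.75]: (21.18+4.43)/2 × 4 = 51.22
  [6.75→8.75]: (4.43+2.02)/2 × 2 = 6.45
  Sum = 130.835 mcg/mL·hr
Extrapolated tail: C_last / k_e = 2.02 / 0.393 = 5.140
AUC_0→∞ = 130.835 + 5.140 = 135.975 mcg/mL·hr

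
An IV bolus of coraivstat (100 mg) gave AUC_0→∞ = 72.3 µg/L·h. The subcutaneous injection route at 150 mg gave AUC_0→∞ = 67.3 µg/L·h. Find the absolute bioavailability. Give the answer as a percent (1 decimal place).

F = (AUC_ev / D_ev) / (AUC_iv / D_iv)
  = (67.3/150) / (72.3/100)
  = 0.448667 / 0.723 = 0.6206
  = 62.06%

F = 62.1%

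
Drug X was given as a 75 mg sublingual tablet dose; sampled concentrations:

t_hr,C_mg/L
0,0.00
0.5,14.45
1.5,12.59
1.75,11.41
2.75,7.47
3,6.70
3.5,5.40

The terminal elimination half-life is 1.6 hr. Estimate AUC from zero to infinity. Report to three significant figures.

AUC = 46.8 mg/L·hr

Trapezoidal AUC_0→3.5:
  [0→0.5]: (0.00+14.45)/2 × 0.5 = 3.6125
  [0.5→1.5]: (14.45+12.59)/2 × 1 = 13.52
  [1.5→1.75]: (12.59+11.41)/2 × 0.25 = 3.0
  [1.75→2.75]: (11.41+7.47)/2 × 1 = 9.44
  [2.75→3]: (7.47+6.70)/2 × 0.25 = 1.77125
  [3→3.5]: (6.70+5.40)/2 × 0.5 = 3.025
  Sum = 34.36875 mg/L·hr
k_e = ln2 / t½ = 0.693147 / 1.6 = 0.4332 hr^-1
Extrapolated tail: C_last / k_e = 5.40 / 0.4332 = 12.465
AUC_0→∞ = 34.36875 + 12.465 = 46.83375 mg/L·hr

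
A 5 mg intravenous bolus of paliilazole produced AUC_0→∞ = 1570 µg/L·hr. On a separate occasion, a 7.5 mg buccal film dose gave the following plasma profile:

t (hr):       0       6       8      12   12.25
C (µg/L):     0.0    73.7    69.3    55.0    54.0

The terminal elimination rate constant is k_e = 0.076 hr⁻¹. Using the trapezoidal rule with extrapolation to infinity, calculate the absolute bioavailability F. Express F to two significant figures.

F = 0.57

Trapezoidal AUC_0→12.25 (buccal film):
  [0→6]: (0.0+73.7)/2 × 6 = 221.1
  [6→8]: (73.7+69.3)/2 × 2 = 143.0
  [8→12]: (69.3+55.0)/2 × 4 = 248.6
  [12→12.25]: (55.0+54.0)/2 × 0.25 = 13.625
  Sum = 626.325 µg/L·hr
Tail: C_last/k_e = 54.0/0.076 = 710.526
AUC_0→∞ (buccal film) = 626.325 + 710.526 = 1336.851 µg/L·hr
F = (AUC_ev/D_ev)/(AUC_iv/D_iv) = (1336.851/7.5)/(1570/5) = 178.2468/314 = 0.5677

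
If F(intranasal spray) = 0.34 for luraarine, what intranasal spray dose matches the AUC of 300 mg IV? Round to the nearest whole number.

For equal systemic exposure: F × D_ev = D_iv
D_ev = D_iv / F = 300 / 0.34 = 882.353 mg

D_intranasal = 882 mg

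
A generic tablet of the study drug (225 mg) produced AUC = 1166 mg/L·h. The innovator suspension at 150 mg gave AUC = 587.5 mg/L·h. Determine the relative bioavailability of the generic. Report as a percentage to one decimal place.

F_rel = (AUC_test/D_test) / (AUC_ref/D_ref)
      = (1166/225) / (587.5/150)
      = 5.18222 / 3.91667 = 1.3231 = 132.31%

F_rel = 132.3%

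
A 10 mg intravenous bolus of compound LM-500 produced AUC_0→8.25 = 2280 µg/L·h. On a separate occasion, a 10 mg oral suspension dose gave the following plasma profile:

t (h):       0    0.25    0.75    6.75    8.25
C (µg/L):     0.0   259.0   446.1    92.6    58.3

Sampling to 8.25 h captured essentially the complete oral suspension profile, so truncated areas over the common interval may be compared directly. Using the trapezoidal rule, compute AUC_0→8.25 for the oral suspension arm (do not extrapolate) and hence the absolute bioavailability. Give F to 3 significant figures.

Trapezoidal AUC_0→8.25 (oral suspension):
  [0→0.25]: (0.0+259.0)/2 × 0.25 = 32.375
  [0.25→0.75]: (259.0+446.1)/2 × 0.5 = 176.275
  [0.75→6.75]: (446.1+92.6)/2 × 6 = 1616.1
  [6.75→8.25]: (92.6+58.3)/2 × 1.5 = 113.175
  Sum = 1937.925 µg/L·h
F = (AUC_ev/D_ev)/(AUC_iv/D_iv) = (1937.925/10)/(2280/10) = 193.7925/228 = 0.8500

F = 0.850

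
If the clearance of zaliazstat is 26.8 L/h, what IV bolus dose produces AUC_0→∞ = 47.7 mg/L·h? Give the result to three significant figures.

Dose_iv = CL × AUC_0→∞
     = 26.8 × 47.7 = 1278.36 mg

Dose = 1280 mg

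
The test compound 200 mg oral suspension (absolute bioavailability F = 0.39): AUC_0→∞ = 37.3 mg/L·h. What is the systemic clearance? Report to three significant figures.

CL = 2.09 L/h

CL = F × Dose / AUC_0→∞
   = 0.39 × 200 / 37.3 = 2.09115 L/h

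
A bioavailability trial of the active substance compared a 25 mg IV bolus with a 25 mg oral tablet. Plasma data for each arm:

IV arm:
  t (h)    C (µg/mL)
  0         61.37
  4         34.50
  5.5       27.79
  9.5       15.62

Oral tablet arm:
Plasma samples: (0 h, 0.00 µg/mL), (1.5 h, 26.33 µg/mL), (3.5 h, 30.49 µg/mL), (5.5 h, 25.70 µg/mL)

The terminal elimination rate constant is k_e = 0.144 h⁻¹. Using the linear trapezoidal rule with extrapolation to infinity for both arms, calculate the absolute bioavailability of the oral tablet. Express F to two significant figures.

F = 0.72

Trapezoidal AUC_0→9.5 (IV):
  [0→4]: (61.37+34.50)/2 × 4 = 191.74
  [4→5.5]: (34.50+27.79)/2 × 1.5 = 46.7175
  [5.5→9.5]: (27.79+15.62)/2 × 4 = 86.82
  Sum = 325.2775 µg/mL·h
IV tail: 15.62/0.144 = 108.472; AUC_iv,0→∞ = 325.2775 + 108.472 = 433.7495 µg/mL·h
Trapezoidal AUC_0→5.5 (oral tablet):
  [0→1.5]: (0.00+26.33)/2 × 1.5 = 19.7475
  [1.5→3.5]: (26.33+30.49)/2 × 2 = 56.82
  [3.5→5.5]: (30.49+25.70)/2 × 2 = 56.19
  Sum = 132.7575 µg/mL·h
oral tablet tail: 25.70/0.144 = 178.472; AUC_ev,0→∞ = 132.7575 + 178.472 = 311.2295 µg/mL·h
F = (AUC_ev/D_ev)/(AUC_iv/D_iv) = (311.2295/25)/(433.7495/25) = 12.44918/17.34998 = 0.7175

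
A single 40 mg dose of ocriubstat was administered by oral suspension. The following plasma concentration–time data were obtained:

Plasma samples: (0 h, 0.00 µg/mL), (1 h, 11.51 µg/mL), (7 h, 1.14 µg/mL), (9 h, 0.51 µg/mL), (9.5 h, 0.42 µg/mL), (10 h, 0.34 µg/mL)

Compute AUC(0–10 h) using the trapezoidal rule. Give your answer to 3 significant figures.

Trapezoidal AUC_0→10:
  [0→1]: (0.00+11.51)/2 × 1 = 5.755
  [1→7]: (11.51+1.14)/2 × 6 = 37.95
  [7→9]: (1.14+0.51)/2 × 2 = 1.65
  [9→9.5]: (0.51+0.42)/2 × 0.5 = 0.2325
  [9.5→10]: (0.42+0.34)/2 × 0.5 = 0.19
  Sum = 45.7775 µg/mL·h

AUC = 45.8 µg/mL·h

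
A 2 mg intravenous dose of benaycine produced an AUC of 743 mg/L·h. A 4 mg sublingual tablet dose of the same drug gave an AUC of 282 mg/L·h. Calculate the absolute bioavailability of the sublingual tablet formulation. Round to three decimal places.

F = (AUC_ev / D_ev) / (AUC_iv / D_iv)
  = (282/4) / (743/2)
  = 70.5 / 371.5 = 0.1898

F = 0.190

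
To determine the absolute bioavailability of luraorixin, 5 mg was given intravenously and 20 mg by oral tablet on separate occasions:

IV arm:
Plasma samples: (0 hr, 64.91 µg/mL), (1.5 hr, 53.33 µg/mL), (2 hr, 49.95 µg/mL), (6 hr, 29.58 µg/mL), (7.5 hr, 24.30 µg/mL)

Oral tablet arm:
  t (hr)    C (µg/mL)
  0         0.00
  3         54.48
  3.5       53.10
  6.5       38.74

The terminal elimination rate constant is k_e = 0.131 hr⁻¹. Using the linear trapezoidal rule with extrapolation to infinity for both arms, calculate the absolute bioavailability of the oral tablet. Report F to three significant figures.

Trapezoidal AUC_0→7.5 (IV):
  [0→1.5]: (64.91+53.33)/2 × 1.5 = 88.68
  [1.5→2]: (53.33+49.95)/2 × 0.5 = 25.82
  [2→6]: (49.95+29.58)/2 × 4 = 159.06
  [6→7.5]: (29.58+24.30)/2 × 1.5 = 40.41
  Sum = 313.97 µg/mL·hr
IV tail: 24.30/0.131 = 185.496; AUC_iv,0→∞ = 313.97 + 185.496 = 499.466 µg/mL·hr
Trapezoidal AUC_0→6.5 (oral tablet):
  [0→3]: (0.00+54.48)/2 × 3 = 81.72
  [3→3.5]: (54.48+53.10)/2 × 0.5 = 26.895
  [3.5→6.5]: (53.10+38.74)/2 × 3 = 137.76
  Sum = 246.375 µg/mL·hr
oral tablet tail: 38.74/0.131 = 295.725; AUC_ev,0→∞ = 246.375 + 295.725 = 542.1 µg/mL·hr
F = (AUC_ev/D_ev)/(AUC_iv/D_iv) = (542.1/20)/(499.466/5) = 27.105/99.8932 = 0.2713

F = 0.271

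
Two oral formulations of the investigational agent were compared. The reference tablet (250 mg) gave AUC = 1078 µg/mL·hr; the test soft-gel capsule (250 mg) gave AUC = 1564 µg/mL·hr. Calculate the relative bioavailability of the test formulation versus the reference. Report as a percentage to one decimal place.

F_rel = (AUC_test/D_test) / (AUC_ref/D_ref)
      = (1564/250) / (1078/250)
      = 6.256 / 4.312 = 1.4508 = 145.08%

F_rel = 145.1%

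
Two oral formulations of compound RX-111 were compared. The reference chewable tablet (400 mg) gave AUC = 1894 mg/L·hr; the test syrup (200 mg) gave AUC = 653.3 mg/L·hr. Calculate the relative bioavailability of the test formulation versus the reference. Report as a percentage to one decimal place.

F_rel = (AUC_test/D_test) / (AUC_ref/D_ref)
      = (653.3/200) / (1894/400)
      = 3.2665 / 4.735 = 0.6899 = 68.99%

F_rel = 69.0%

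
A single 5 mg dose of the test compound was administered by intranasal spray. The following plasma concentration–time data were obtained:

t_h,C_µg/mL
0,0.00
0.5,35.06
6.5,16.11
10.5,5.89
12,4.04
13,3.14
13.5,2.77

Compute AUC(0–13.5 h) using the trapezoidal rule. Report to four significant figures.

AUC = 218.8 µg/mL·h

Trapezoidal AUC_0→13.5:
  [0→0.5]: (0.00+35.06)/2 × 0.5 = 8.765
  [0.5→6.5]: (35.06+16.11)/2 × 6 = 153.51
  [6.5→10.5]: (16.11+5.89)/2 × 4 = 44.0
  [10.5→12]: (5.89+4.04)/2 × 1.5 = 7.4475
  [12→13]: (4.04+3.14)/2 × 1 = 3.59
  [13→13.5]: (3.14+2.77)/2 × 0.5 = 1.4775
  Sum = 218.79 µg/mL·h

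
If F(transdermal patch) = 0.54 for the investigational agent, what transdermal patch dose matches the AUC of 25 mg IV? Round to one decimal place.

D_transdermal = 46.3 mg

For equal systemic exposure: F × D_ev = D_iv
D_ev = D_iv / F = 25 / 0.54 = 46.2963 mg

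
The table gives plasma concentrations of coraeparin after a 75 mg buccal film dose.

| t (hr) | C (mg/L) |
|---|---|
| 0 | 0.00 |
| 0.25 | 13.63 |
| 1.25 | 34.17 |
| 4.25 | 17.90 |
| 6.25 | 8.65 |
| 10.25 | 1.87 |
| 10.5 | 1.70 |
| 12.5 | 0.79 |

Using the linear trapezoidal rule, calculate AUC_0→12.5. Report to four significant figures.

AUC = 154.2 mg/L·hr

Trapezoidal AUC_0→12.5:
  [0→0.25]: (0.00+13.63)/2 × 0.25 = 1.70375
  [0.25→1.25]: (13.63+34.17)/2 × 1 = 23.9
  [1.25→4.25]: (34.17+17.90)/2 × 3 = 78.105
  [4.25→6.25]: (17.90+8.65)/2 × 2 = 26.55
  [6.25→10.25]: (8.65+1.87)/2 × 4 = 21.04
  [10.25→10.5]: (1.87+1.70)/2 × 0.25 = 0.44625
  [10.5→12.5]: (1.70+0.79)/2 × 2 = 2.49
  Sum = 154.235 mg/L·hr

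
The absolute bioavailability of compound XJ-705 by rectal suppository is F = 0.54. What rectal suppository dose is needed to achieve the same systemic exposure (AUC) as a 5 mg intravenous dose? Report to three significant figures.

For equal systemic exposure: F × D_ev = D_iv
D_ev = D_iv / F = 5 / 0.54 = 9.25926 mg

D_rectal = 9.26 mg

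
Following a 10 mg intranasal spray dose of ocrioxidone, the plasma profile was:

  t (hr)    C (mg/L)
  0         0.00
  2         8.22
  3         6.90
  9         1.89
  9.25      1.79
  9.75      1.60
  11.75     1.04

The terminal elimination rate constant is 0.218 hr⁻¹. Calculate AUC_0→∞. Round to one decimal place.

AUC = 50.9 mg/L·hr

Trapezoidal AUC_0→11.75:
  [0→2]: (0.00+8.22)/2 × 2 = 8.22
  [2→3]: (8.22+6.90)/2 × 1 = 7.56
  [3→9]: (6.90+1.89)/2 × 6 = 26.37
  [9→9.25]: (1.89+1.79)/2 × 0.25 = 0.46
  [9.25→9.75]: (1.79+1.60)/2 × 0.5 = 0.8475
  [9.75→11.75]: (1.60+1.04)/2 × 2 = 2.64
  Sum = 46.0975 mg/L·hr
Extrapolated tail: C_last / k_e = 1.04 / 0.218 = 4.771
AUC_0→∞ = 46.0975 + 4.771 = 50.8685 mg/L·hr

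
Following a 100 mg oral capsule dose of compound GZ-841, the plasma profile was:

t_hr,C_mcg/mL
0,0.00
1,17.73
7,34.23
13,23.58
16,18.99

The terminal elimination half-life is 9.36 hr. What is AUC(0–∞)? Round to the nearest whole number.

AUC = 658 mcg/mL·hr

Trapezoidal AUC_0→16:
  [0→1]: (0.00+17.73)/2 × 1 = 8.865
  [1→7]: (17.73+34.23)/2 × 6 = 155.88
  [7→13]: (34.23+23.58)/2 × 6 = 173.43
  [13→16]: (23.58+18.99)/2 × 3 = 63.855
  Sum = 402.03 mcg/mL·hr
k_e = ln2 / t½ = 0.693147 / 9.36 = 0.0741 hr^-1
Extrapolated tail: C_last / k_e = 18.99 / 0.0741 = 256.275
AUC_0→∞ = 402.03 + 256.275 = 658.305 mcg/mL·hr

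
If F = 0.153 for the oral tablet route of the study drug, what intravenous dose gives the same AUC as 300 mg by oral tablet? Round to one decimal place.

D_iv = 45.9 mg

Systemic exposure from an extravascular dose = F × D_ev, so the equivalent IV dose is F × D_ev.
D_iv = F × D_ev = 0.153 × 300 = 45.9 mg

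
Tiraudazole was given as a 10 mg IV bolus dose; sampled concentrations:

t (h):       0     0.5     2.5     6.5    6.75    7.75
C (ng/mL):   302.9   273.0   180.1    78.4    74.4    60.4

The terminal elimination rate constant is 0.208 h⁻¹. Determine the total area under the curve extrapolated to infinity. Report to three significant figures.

Trapezoidal AUC_0→7.75:
  [0→0.5]: (302.9+273.0)/2 × 0.5 = 143.975
  [0.5→2.5]: (273.0+180.1)/2 × 2 = 453.1
  [2.5→6.5]: (180.1+78.4)/2 × 4 = 517.0
  [6.5→6.75]: (78.4+74.4)/2 × 0.25 = 19.1
  [6.75→7.75]: (74.4+60.4)/2 × 1 = 67.4
  Sum = 1200.575 ng/mL·h
Extrapolated tail: C_last / k_e = 60.4 / 0.208 = 290.385
AUC_0→∞ = 1200.575 + 290.385 = 1490.96 ng/mL·h

AUC = 1490 ng/mL·h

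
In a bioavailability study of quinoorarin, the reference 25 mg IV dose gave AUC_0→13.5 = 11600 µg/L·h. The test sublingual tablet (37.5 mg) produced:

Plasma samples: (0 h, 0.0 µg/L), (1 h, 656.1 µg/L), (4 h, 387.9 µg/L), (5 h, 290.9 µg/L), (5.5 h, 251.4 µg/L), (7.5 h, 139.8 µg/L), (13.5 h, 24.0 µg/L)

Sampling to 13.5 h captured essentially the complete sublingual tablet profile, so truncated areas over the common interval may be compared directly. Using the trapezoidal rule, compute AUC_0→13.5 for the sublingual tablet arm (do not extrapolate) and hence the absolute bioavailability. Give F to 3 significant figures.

F = 0.187

Trapezoidal AUC_0→13.5 (sublingual tablet):
  [0→1]: (0.0+656.1)/2 × 1 = 328.05
  [1→4]: (656.1+387.9)/2 × 3 = 1566.0
  [4→5]: (387.9+290.9)/2 × 1 = 339.4
  [5→5.5]: (290.9+251.4)/2 × 0.5 = 135.575
  [5.5→7.5]: (251.4+139.8)/2 × 2 = 391.2
  [7.5→13.5]: (139.8+24.0)/2 × 6 = 491.4
  Sum = 3251.625 µg/L·h
F = (AUC_ev/D_ev)/(AUC_iv/D_iv) = (3251.625/37.5)/(11600/25) = 86.71/464 = 0.1869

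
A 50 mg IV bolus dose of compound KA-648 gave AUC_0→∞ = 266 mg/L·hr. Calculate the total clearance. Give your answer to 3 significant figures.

CL = Dose_iv / AUC_0→∞
   = 50 / 266 = 0.18797 L/hr

CL = 0.188 L/hr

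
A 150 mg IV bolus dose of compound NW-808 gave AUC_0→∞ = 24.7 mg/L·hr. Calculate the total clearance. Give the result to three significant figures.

CL = 6.07 L/hr

CL = Dose_iv / AUC_0→∞
   = 150 / 24.7 = 6.07287 L/hr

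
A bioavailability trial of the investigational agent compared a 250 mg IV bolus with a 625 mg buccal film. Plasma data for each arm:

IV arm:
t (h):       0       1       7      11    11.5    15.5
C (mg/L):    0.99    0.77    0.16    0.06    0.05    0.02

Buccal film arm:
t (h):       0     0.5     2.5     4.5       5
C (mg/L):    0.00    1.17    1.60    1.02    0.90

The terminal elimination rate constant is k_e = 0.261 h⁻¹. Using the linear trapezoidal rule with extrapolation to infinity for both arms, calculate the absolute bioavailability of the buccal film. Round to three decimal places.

F = 0.883

Trapezoidal AUC_0→15.5 (IV):
  [0→1]: (0.99+0.77)/2 × 1 = 0.88
  [1→7]: (0.77+0.16)/2 × 6 = 2.79
  [7→11]: (0.16+0.06)/2 × 4 = 0.44
  [11→11.5]: (0.06+0.05)/2 × 0.5 = 0.0275
  [11.5→15.5]: (0.05+0.02)/2 × 4 = 0.14
  Sum = 4.2775 mg/L·h
IV tail: 0.02/0.261 = 0.077; AUC_iv,0→∞ = 4.2775 + 0.077 = 4.3545 mg/L·h
Trapezoidal AUC_0→5 (buccal film):
  [0→0.5]: (0.00+1.17)/2 × 0.5 = 0.2925
  [0.5→2.5]: (1.17+1.60)/2 × 2 = 2.77
  [2.5→4.5]: (1.60+1.02)/2 × 2 = 2.62
  [4.5→5]: (1.02+0.90)/2 × 0.5 = 0.48
  Sum = 6.1625 mg/L·h
buccal film tail: 0.90/0.261 = 3.448; AUC_ev,0→∞ = 6.1625 + 3.448 = 9.6105 mg/L·h
F = (AUC_ev/D_ev)/(AUC_iv/D_iv) = (9.6105/625)/(4.3545/250) = 0.0153768/0.017418 = 0.8828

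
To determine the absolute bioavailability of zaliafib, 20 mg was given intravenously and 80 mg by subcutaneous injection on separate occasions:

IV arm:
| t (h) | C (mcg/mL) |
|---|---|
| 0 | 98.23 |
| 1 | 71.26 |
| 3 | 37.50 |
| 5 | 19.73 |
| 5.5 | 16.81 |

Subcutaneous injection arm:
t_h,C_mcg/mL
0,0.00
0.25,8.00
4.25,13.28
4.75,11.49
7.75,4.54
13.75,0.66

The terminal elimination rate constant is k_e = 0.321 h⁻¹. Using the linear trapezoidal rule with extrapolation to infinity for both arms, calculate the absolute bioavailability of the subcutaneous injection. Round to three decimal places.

F = 0.073

Trapezoidal AUC_0→5.5 (IV):
  [0→1]: (98.23+71.26)/2 × 1 = 84.745
  [1→3]: (71.26+37.50)/2 × 2 = 108.76
  [3→5]: (37.50+19.73)/2 × 2 = 57.23
  [5→5.5]: (19.73+16.81)/2 × 0.5 = 9.135
  Sum = 259.87 mcg/mL·h
IV tail: 16.81/0.321 = 52.368; AUC_iv,0→∞ = 259.87 + 52.368 = 312.238 mcg/mL·h
Trapezoidal AUC_0→13.75 (subcutaneous injection):
  [0→0.25]: (0.00+8.00)/2 × 0.25 = 1.0
  [0.25→4.25]: (8.00+13.28)/2 × 4 = 42.56
  [4.25→4.75]: (13.28+11.49)/2 × 0.5 = 6.1925
  [4.75→7.75]: (11.49+4.54)/2 × 3 = 24.045
  [7.75→13.75]: (4.54+0.66)/2 × 6 = 15.6
  Sum = 89.3975 mcg/mL·h
subcutaneous injection tail: 0.66/0.321 = 2.056; AUC_ev,0→∞ = 89.3975 + 2.056 = 91.4535 mcg/mL·h
F = (AUC_ev/D_ev)/(AUC_iv/D_iv) = (91.4535/80)/(312.238/20) = 1.14317/15.6119 = 0.0732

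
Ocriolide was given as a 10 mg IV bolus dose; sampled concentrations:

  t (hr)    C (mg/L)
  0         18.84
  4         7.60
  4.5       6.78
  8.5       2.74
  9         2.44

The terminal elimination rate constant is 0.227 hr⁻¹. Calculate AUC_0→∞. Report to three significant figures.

Trapezoidal AUC_0→9:
  [0→4]: (18.84+7.60)/2 × 4 = 52.88
  [4→4.5]: (7.60+6.78)/2 × 0.5 = 3.595
  [4.5→8.5]: (6.78+2.74)/2 × 4 = 19.04
  [8.5→9]: (2.74+2.44)/2 × 0.5 = 1.295
  Sum = 76.81 mg/L·hr
Extrapolated tail: C_last / k_e = 2.44 / 0.227 = 10.749
AUC_0→∞ = 76.81 + 10.749 = 87.559 mg/L·hr

AUC = 87.6 mg/L·hr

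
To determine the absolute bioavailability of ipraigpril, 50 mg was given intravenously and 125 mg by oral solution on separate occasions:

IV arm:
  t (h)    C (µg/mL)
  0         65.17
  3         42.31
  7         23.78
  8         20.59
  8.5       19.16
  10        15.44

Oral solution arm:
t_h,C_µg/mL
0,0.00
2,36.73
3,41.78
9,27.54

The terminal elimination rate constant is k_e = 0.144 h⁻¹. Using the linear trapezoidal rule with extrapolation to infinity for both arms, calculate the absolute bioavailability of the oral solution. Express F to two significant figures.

F = 0.41

Trapezoidal AUC_0→10 (IV):
  [0→3]: (65.17+42.31)/2 × 3 = 161.22
  [3→7]: (42.31+23.78)/2 × 4 = 132.18
  [7→8]: (23.78+20.59)/2 × 1 = 22.185
  [8→8.5]: (20.59+19.16)/2 × 0.5 = 9.9375
  [8.5→10]: (19.16+15.44)/2 × 1.5 = 25.95
  Sum = 351.4725 µg/mL·h
IV tail: 15.44/0.144 = 107.222; AUC_iv,0→∞ = 351.4725 + 107.222 = 458.6945 µg/mL·h
Trapezoidal AUC_0→9 (oral solution):
  [0→2]: (0.00+36.73)/2 × 2 = 36.73
  [2→3]: (36.73+41.78)/2 × 1 = 39.255
  [3→9]: (41.78+27.54)/2 × 6 = 207.96
  Sum = 283.945 µg/mL·h
oral solution tail: 27.54/0.144 = 191.250; AUC_ev,0→∞ = 283.945 + 191.250 = 475.195 µg/mL·h
F = (AUC_ev/D_ev)/(AUC_iv/D_iv) = (475.195/125)/(458.6945/50) = 3.80156/9.17389 = 0.4144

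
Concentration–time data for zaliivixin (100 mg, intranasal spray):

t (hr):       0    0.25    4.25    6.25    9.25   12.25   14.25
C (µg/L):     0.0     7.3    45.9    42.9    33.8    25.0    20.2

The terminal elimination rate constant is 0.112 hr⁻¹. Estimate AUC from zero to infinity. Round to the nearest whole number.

AUC = 625 µg/L·hr

Trapezoidal AUC_0→14.25:
  [0→0.25]: (0.0+7.3)/2 × 0.25 = 0.9125
  [0.25→4.25]: (7.3+45.9)/2 × 4 = 106.4
  [4.25→6.25]: (45.9+42.9)/2 × 2 = 88.8
  [6.25→9.25]: (42.9+33.8)/2 × 3 = 115.05
  [9.25→12.25]: (33.8+25.0)/2 × 3 = 88.2
  [12.25→14.25]: (25.0+20.2)/2 × 2 = 45.2
  Sum = 444.5625 µg/L·hr
Extrapolated tail: C_last / k_e = 20.2 / 0.112 = 180.357
AUC_0→∞ = 444.5625 + 180.357 = 624.9195 µg/L·hr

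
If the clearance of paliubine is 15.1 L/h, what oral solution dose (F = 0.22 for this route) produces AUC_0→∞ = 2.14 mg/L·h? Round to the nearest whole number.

Dose = 147 mg

Dose = CL × AUC_0→∞ / F
     = 15.1 × 2.14 / 0.22 = 146.882 mg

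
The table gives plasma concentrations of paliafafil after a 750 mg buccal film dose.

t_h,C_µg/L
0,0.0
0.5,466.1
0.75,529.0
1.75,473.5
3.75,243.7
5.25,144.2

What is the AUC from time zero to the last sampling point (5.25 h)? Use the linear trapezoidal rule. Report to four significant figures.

Trapezoidal AUC_0→5.25:
  [0→0.5]: (0.0+466.1)/2 × 0.5 = 116.525
  [0.5→0.75]: (466.1+529.0)/2 × 0.25 = 124.3875
  [0.75→1.75]: (529.0+473.5)/2 × 1 = 501.25
  [1.75→3.75]: (473.5+243.7)/2 × 2 = 717.2
  [3.75→5.25]: (243.7+144.2)/2 × 1.5 = 290.925
  Sum = 1750.2875 µg/L·h

AUC = 1750 µg/L·h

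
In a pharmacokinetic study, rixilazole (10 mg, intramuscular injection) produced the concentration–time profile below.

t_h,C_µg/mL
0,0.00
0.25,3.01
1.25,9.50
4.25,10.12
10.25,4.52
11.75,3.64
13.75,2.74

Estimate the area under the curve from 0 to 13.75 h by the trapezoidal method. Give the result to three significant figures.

AUC = 92.5 µg/mL·h

Trapezoidal AUC_0→13.75:
  [0→0.25]: (0.00+3.01)/2 × 0.25 = 0.37625
  [0.25→1.25]: (3.01+9.50)/2 × 1 = 6.255
  [1.25→4.25]: (9.50+10.12)/2 × 3 = 29.43
  [4.25→10.25]: (10.12+4.52)/2 × 6 = 43.92
  [10.25→11.75]: (4.52+3.64)/2 × 1.5 = 6.12
  [11.75→13.75]: (3.64+2.74)/2 × 2 = 6.38
  Sum = 92.48125 µg/mL·h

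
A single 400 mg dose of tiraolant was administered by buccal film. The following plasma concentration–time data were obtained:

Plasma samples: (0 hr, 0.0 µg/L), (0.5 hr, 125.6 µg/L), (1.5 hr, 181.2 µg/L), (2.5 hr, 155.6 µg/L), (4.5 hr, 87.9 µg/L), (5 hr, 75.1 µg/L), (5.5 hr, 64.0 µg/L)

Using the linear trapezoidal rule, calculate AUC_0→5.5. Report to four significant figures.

Trapezoidal AUC_0→5.5:
  [0→0.5]: (0.0+125.6)/2 × 0.5 = 31.4
  [0.5→1.5]: (125.6+181.2)/2 × 1 = 153.4
  [1.5→2.5]: (181.2+155.6)/2 × 1 = 168.4
  [2.5→4.5]: (155.6+87.9)/2 × 2 = 243.5
  [4.5→5]: (87.9+75.1)/2 × 0.5 = 40.75
  [5→5.5]: (75.1+64.0)/2 × 0.5 = 34.775
  Sum = 672.225 µg/L·hr

AUC = 672.2 µg/L·hr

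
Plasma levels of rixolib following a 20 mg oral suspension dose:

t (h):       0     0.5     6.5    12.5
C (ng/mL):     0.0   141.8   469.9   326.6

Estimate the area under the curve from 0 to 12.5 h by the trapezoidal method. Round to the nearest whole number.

Trapezoidal AUC_0→12.5:
  [0→0.5]: (0.0+141.8)/2 × 0.5 = 35.45
  [0.5→6.5]: (141.8+469.9)/2 × 6 = 1835.1
  [6.5→12.5]: (469.9+326.6)/2 × 6 = 2389.5
  Sum = 4260.05 ng/mL·h

AUC = 4260 ng/mL·h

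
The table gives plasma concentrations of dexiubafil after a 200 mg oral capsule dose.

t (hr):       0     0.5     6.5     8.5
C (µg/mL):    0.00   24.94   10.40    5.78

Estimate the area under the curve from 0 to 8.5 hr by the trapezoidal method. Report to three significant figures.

AUC = 128 µg/mL·hr

Trapezoidal AUC_0→8.5:
  [0→0.5]: (0.00+24.94)/2 × 0.5 = 6.235
  [0.5→6.5]: (24.94+10.40)/2 × 6 = 106.02
  [6.5→8.5]: (10.40+5.78)/2 × 2 = 16.18
  Sum = 128.435 µg/mL·hr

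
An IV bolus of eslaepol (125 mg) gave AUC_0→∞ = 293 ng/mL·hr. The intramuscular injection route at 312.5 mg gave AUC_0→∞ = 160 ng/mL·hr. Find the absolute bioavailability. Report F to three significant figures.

F = (AUC_ev / D_ev) / (AUC_iv / D_iv)
  = (160/312.5) / (293/125)
  = 0.512 / 2.344 = 0.2184

F = 0.218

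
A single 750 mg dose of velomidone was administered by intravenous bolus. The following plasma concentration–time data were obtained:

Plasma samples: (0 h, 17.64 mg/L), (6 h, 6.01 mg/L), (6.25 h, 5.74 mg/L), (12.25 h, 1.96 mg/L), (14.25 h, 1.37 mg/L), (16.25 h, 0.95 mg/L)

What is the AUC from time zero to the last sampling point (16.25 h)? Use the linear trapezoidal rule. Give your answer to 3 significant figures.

Trapezoidal AUC_0→16.25:
  [0→6]: (17.64+6.01)/2 × 6 = 70.95
  [6→6.25]: (6.01+5.74)/2 × 0.25 = 1.46875
  [6.25→12.25]: (5.74+1.96)/2 × 6 = 23.1
  [12.25→14.25]: (1.96+1.37)/2 × 2 = 3.33
  [14.25→16.25]: (1.37+0.95)/2 × 2 = 2.32
  Sum = 101.16875 mg/L·h

AUC = 101 mg/L·h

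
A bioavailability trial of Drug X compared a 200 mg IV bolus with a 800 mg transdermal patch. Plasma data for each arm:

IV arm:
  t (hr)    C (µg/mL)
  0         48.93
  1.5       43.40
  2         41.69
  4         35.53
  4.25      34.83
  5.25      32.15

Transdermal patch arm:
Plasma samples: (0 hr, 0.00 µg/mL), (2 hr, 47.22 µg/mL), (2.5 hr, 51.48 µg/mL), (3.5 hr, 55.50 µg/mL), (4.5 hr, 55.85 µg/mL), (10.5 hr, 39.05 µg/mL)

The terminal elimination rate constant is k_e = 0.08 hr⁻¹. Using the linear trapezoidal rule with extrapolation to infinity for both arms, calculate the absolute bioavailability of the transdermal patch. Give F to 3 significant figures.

Trapezoidal AUC_0→5.25 (IV):
  [0→1.5]: (48.93+43.40)/2 × 1.5 = 69.2475
  [1.5→2]: (43.40+41.69)/2 × 0.5 = 21.2725
  [2→4]: (41.69+35.53)/2 × 2 = 77.22
  [4→4.25]: (35.53+34.83)/2 × 0.25 = 8.795
  [4.25→5.25]: (34.83+32.15)/2 × 1 = 33.49
  Sum = 210.025 µg/mL·hr
IV tail: 32.15/0.08 = 401.875; AUC_iv,0→∞ = 210.025 + 401.875 = 611.9 µg/mL·hr
Trapezoidal AUC_0→10.5 (transdermal patch):
  [0→2]: (0.00+47.22)/2 × 2 = 47.22
  [2→2.5]: (47.22+51.48)/2 × 0.5 = 24.675
  [2.5→3.5]: (51.48+55.50)/2 × 1 = 53.49
  [3.5→4.5]: (55.50+55.85)/2 × 1 = 55.675
  [4.5→10.5]: (55.85+39.05)/2 × 6 = 284.7
  Sum = 465.76 µg/mL·hr
transdermal patch tail: 39.05/0.08 = 488.125; AUC_ev,0→∞ = 465.76 + 488.125 = 953.885 µg/mL·hr
F = (AUC_ev/D_ev)/(AUC_iv/D_iv) = (953.885/800)/(611.9/200) = 1.19236/3.0595 = 0.3897

F = 0.390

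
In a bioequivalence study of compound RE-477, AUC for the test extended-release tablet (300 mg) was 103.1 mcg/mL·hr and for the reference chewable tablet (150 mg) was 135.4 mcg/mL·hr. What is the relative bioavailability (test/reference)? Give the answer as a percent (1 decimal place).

F_rel = (AUC_test/D_test) / (AUC_ref/D_ref)
      = (103.1/300) / (135.4/150)
      = 0.343667 / 0.902667 = 0.3807 = 38.07%

F_rel = 38.1%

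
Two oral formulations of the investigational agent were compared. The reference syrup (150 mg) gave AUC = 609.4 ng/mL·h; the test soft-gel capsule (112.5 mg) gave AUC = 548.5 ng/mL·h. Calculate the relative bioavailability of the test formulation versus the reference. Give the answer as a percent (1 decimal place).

F_rel = 120.0%

F_rel = (AUC_test/D_test) / (AUC_ref/D_ref)
      = (548.5/112.5) / (609.4/150)
      = 4.87556 / 4.06267 = 1.2001 = 120.01%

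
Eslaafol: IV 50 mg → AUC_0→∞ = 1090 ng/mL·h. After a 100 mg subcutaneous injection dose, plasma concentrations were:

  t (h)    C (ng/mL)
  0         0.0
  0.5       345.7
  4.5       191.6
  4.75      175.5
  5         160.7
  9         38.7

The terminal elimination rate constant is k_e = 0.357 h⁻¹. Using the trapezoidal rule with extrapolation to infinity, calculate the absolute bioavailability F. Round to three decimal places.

F = 0.806

Trapezoidal AUC_0→9 (subcutaneous injection):
  [0→0.5]: (0.0+345.7)/2 × 0.5 = 86.425
  [0.5→4.5]: (345.7+191.6)/2 × 4 = 1074.6
  [4.5→4.75]: (191.6+175.5)/2 × 0.25 = 45.8875
  [4.75→5]: (175.5+160.7)/2 × 0.25 = 42.025
  [5→9]: (160.7+38.7)/2 × 4 = 398.8
  Sum = 1647.7375 ng/mL·h
Tail: C_last/k_e = 38.7/0.357 = 108.403
AUC_0→∞ (subcutaneous injection) = 1647.7375 + 108.403 = 1756.1405 ng/mL·h
F = (AUC_ev/D_ev)/(AUC_iv/D_iv) = (1756.1405/100)/(1090/50) = 17.561405/21.8 = 0.8056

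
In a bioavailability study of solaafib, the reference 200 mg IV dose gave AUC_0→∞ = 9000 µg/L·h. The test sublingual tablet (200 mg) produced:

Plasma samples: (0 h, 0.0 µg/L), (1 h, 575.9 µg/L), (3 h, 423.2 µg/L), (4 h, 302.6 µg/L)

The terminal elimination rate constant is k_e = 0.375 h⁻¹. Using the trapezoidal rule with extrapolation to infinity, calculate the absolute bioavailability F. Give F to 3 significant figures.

F = 0.273

Trapezoidal AUC_0→4 (sublingual tablet):
  [0→1]: (0.0+575.9)/2 × 1 = 287.95
  [1→3]: (575.9+423.2)/2 × 2 = 999.1
  [3→4]: (423.2+302.6)/2 × 1 = 362.9
  Sum = 1649.95 µg/L·h
Tail: C_last/k_e = 302.6/0.375 = 806.933
AUC_0→∞ (sublingual tablet) = 1649.95 + 806.933 = 2456.883 µg/L·h
F = (AUC_ev/D_ev)/(AUC_iv/D_iv) = (2456.883/200)/(9000/200) = 12.284415/45 = 0.2730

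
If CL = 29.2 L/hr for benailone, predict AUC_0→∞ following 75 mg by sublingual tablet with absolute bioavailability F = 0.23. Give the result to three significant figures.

AUC = 0.591 mg/L·hr

AUC_0→∞ = F × Dose / CL
        = 0.23 × 75 / 29.2 = 0.590753 mg/L·hr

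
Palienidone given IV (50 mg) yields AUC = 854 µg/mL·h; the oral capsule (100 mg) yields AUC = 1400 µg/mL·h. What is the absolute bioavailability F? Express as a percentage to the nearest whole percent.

F = 82%

F = (AUC_ev / D_ev) / (AUC_iv / D_iv)
  = (1400/100) / (854/50)
  = 14 / 17.08 = 0.8197
  = 81.97%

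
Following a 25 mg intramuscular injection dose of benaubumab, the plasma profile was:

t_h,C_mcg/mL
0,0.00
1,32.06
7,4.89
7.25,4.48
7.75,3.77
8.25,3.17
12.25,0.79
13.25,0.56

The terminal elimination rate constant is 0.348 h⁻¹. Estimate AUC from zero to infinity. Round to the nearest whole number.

Trapezoidal AUC_0→13.25:
  [0→1]: (0.00+32.06)/2 × 1 = 16.03
  [1→7]: (32.06+4.89)/2 × 6 = 110.85
  [7→7.25]: (4.89+4.48)/2 × 0.25 = 1.17125
  [7.25→7.75]: (4.48+3.77)/2 × 0.5 = 2.0625
  [7.75→8.25]: (3.77+3.17)/2 × 0.5 = 1.735
  [8.25→12.25]: (3.17+0.79)/2 × 4 = 7.92
  [12.25→13.25]: (0.79+0.56)/2 × 1 = 0.675
  Sum = 140.44375 mcg/mL·h
Extrapolated tail: C_last / k_e = 0.56 / 0.348 = 1.609
AUC_0→∞ = 140.44375 + 1.609 = 142.05275 mcg/mL·h

AUC = 142 mcg/mL·h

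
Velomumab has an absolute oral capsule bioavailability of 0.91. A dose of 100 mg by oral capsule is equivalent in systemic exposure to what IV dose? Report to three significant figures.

D_iv = 91.0 mg

Systemic exposure from an extravascular dose = F × D_ev, so the equivalent IV dose is F × D_ev.
D_iv = F × D_ev = 0.91 × 100 = 91 mg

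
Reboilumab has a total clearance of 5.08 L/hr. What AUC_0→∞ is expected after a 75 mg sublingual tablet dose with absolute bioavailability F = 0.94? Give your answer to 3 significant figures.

AUC_0→∞ = F × Dose / CL
        = 0.94 × 75 / 5.08 = 13.878 mg/L·hr

AUC = 13.9 mg/L·hr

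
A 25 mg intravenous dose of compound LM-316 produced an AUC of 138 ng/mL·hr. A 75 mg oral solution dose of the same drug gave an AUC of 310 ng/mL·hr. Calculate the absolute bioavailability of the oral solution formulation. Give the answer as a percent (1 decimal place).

F = 74.9%

F = (AUC_ev / D_ev) / (AUC_iv / D_iv)
  = (310/75) / (138/25)
  = 4.13333 / 5.52 = 0.7488
  = 74.88%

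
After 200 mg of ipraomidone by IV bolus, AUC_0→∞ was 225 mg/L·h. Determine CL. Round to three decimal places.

CL = 0.889 L/h

CL = Dose_iv / AUC_0→∞
   = 200 / 225 = 0.888889 L/h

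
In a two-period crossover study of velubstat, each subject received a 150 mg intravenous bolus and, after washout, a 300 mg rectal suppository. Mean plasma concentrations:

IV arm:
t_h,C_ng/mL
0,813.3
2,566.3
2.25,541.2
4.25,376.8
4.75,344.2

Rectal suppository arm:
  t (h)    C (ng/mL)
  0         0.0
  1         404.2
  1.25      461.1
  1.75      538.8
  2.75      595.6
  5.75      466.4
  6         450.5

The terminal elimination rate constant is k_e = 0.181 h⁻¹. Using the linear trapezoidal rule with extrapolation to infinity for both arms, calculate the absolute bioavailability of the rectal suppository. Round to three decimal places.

Trapezoidal AUC_0→4.75 (IV):
  [0→2]: (813.3+566.3)/2 × 2 = 1379.6
  [2→2.25]: (566.3+541.2)/2 × 0.25 = 138.4375
  [2.25→4.25]: (541.2+376.8)/2 × 2 = 918.0
  [4.25→4.75]: (376.8+344.2)/2 × 0.5 = 180.25
  Sum = 2616.2875 ng/mL·h
IV tail: 344.2/0.181 = 1901.657; AUC_iv,0→∞ = 2616.2875 + 1901.657 = 4517.9445 ng/mL·h
Trapezoidal AUC_0→6 (rectal suppository):
  [0→1]: (0.0+404.2)/2 × 1 = 202.1
  [1→1.25]: (404.2+461.1)/2 × 0.25 = 108.1625
  [1.25→1.75]: (461.1+538.8)/2 × 0.5 = 249.975
  [1.75→2.75]: (538.8+595.6)/2 × 1 = 567.2
  [2.75→5.75]: (595.6+466.4)/2 × 3 = 1593.0
  [5.75→6]: (466.4+450.5)/2 × 0.25 = 114.6125
  Sum = 2835.05 ng/mL·h
rectal suppository tail: 450.5/0.181 = 2488.950; AUC_ev,0→∞ = 2835.05 + 2488.950 = 5324.0 ng/mL·h
F = (AUC_ev/D_ev)/(AUC_iv/D_iv) = (5324.0/300)/(4517.9445/150) = 17.7467/30.11963 = 0.5892

F = 0.589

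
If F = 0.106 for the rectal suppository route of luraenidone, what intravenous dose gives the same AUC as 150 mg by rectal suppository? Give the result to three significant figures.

D_iv = 15.9 mg

Systemic exposure from an extravascular dose = F × D_ev, so the equivalent IV dose is F × D_ev.
D_iv = F × D_ev = 0.106 × 150 = 15.9 mg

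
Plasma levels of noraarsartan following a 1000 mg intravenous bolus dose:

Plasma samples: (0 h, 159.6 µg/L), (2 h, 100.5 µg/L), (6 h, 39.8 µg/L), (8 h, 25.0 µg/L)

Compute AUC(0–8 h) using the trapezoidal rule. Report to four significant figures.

AUC = 605.5 µg/L·h

Trapezoidal AUC_0→8:
  [0→2]: (159.6+100.5)/2 × 2 = 260.1
  [2→6]: (100.5+39.8)/2 × 4 = 280.6
  [6→8]: (39.8+25.0)/2 × 2 = 64.8
  Sum = 605.5 µg/L·h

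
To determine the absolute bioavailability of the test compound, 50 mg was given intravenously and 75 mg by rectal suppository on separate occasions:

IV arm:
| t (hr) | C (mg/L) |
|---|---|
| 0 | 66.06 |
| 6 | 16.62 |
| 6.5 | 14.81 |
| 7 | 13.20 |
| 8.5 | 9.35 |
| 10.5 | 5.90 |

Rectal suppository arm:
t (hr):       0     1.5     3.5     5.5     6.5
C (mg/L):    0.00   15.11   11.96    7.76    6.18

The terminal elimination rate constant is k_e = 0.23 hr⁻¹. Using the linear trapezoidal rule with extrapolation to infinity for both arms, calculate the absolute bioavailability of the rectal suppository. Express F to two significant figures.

Trapezoidal AUC_0→10.5 (IV):
  [0→6]: (66.06+16.62)/2 × 6 = 248.04
  [6→6.5]: (16.62+14.81)/2 × 0.5 = 7.8575
  [6.5→7]: (14.81+13.20)/2 × 0.5 = 7.0025
  [7→8.5]: (13.20+9.35)/2 × 1.5 = 16.9125
  [8.5→10.5]: (9.35+5.90)/2 × 2 = 15.25
  Sum = 295.0625 mg/L·hr
IV tail: 5.90/0.23 = 25.652; AUC_iv,0→∞ = 295.0625 + 25.652 = 320.7145 mg/L·hr
Trapezoidal AUC_0→6.5 (rectal suppository):
  [0→1.5]: (0.00+15.11)/2 × 1.5 = 11.3325
  [1.5→3.5]: (15.11+11.96)/2 × 2 = 27.07
  [3.5→5.5]: (11.96+7.76)/2 × 2 = 19.72
  [5.5→6.5]: (7.76+6.18)/2 × 1 = 6.97
  Sum = 65.0925 mg/L·hr
rectal suppository tail: 6.18/0.23 = 26.870; AUC_ev,0→∞ = 65.0925 + 26.870 = 91.9625 mg/L·hr
F = (AUC_ev/D_ev)/(AUC_iv/D_iv) = (91.9625/75)/(320.7145/50) = 1.22617/6.41429 = 0.1912

F = 0.19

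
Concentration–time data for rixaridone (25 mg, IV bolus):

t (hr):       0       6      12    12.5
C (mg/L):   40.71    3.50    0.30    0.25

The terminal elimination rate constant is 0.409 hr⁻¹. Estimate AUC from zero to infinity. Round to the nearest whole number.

AUC = 145 mg/L·hr

Trapezoidal AUC_0→12.5:
  [0→6]: (40.71+3.50)/2 × 6 = 132.63
  [6→12]: (3.50+0.30)/2 × 6 = 11.4
  [12→12.5]: (0.30+0.25)/2 × 0.5 = 0.1375
  Sum = 144.1675 mg/L·hr
Extrapolated tail: C_last / k_e = 0.25 / 0.409 = 0.611
AUC_0→∞ = 144.1675 + 0.611 = 144.7785 mg/L·hr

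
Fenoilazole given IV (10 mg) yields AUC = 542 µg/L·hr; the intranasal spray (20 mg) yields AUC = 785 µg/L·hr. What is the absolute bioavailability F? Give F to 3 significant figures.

F = 0.724

F = (AUC_ev / D_ev) / (AUC_iv / D_iv)
  = (785/20) / (542/10)
  = 39.25 / 54.2 = 0.7242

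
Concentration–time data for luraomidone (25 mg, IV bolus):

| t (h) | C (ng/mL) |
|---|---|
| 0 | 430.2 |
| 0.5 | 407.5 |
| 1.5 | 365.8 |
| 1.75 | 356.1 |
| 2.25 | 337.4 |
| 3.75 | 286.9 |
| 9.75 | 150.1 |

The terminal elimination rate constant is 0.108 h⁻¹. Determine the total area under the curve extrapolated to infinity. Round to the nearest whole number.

AUC = 4029 ng/mL·h

Trapezoidal AUC_0→9.75:
  [0→0.5]: (430.2+407.5)/2 × 0.5 = 209.425
  [0.5→1.5]: (407.5+365.8)/2 × 1 = 386.65
  [1.5→1.75]: (365.8+356.1)/2 × 0.25 = 90.2375
  [1.75→2.25]: (356.1+337.4)/2 × 0.5 = 173.375
  [2.25→3.75]: (337.4+286.9)/2 × 1.5 = 468.225
  [3.75→9.75]: (286.9+150.1)/2 × 6 = 1311.0
  Sum = 2638.9125 ng/mL·h
Extrapolated tail: C_last / k_e = 150.1 / 0.108 = 1389.815
AUC_0→∞ = 2638.9125 + 1389.815 = 4028.7275 ng/mL·h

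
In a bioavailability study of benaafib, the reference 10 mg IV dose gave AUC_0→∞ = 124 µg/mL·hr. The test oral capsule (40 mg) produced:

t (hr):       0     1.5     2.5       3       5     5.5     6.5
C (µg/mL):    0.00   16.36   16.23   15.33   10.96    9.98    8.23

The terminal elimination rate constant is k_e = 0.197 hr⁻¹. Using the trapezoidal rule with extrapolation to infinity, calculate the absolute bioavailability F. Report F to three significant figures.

Trapezoidal AUC_0→6.5 (oral capsule):
  [0→1.5]: (0.00+16.36)/2 × 1.5 = 12.27
  [1.5→2.5]: (16.36+16.23)/2 × 1 = 16.295
  [2.5→3]: (16.23+15.33)/2 × 0.5 = 7.89
  [3→5]: (15.33+10.96)/2 × 2 = 26.29
  [5→5.5]: (10.96+9.98)/2 × 0.5 = 5.235
  [5.5→6.5]: (9.98+8.23)/2 × 1 = 9.105
  Sum = 77.085 µg/mL·hr
Tail: C_last/k_e = 8.23/0.197 = 41.777
AUC_0→∞ (oral capsule) = 77.085 + 41.777 = 118.862 µg/mL·hr
F = (AUC_ev/D_ev)/(AUC_iv/D_iv) = (118.862/40)/(124/10) = 2.97155/12.4 = 0.2396

F = 0.240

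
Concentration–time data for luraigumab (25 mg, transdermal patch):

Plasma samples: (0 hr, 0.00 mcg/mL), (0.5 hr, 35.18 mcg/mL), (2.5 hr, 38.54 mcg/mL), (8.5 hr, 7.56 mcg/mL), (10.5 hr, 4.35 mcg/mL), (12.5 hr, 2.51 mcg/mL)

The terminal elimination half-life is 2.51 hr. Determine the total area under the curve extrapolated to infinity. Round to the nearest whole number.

AUC = 249 mcg/mL·hr

Trapezoidal AUC_0→12.5:
  [0→0.5]: (0.00+35.18)/2 × 0.5 = 8.795
  [0.5→2.5]: (35.18+38.54)/2 × 2 = 73.72
  [2.5→8.5]: (38.54+7.56)/2 × 6 = 138.3
  [8.5→10.5]: (7.56+4.35)/2 × 2 = 11.91
  [10.5→12.5]: (4.35+2.51)/2 × 2 = 6.86
  Sum = 239.585 mcg/mL·hr
k_e = ln2 / t½ = 0.693147 / 2.51 = 0.2762 hr^-1
Extrapolated tail: C_last / k_e = 2.51 / 0.2762 = 9.088
AUC_0→∞ = 239.585 + 9.088 = 248.673 mcg/mL·hr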